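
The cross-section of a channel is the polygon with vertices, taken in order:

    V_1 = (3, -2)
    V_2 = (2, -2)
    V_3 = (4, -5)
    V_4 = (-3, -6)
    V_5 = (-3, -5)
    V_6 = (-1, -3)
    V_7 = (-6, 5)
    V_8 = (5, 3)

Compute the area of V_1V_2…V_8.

63.5

Apply Gauss's area formula: 2A = Σ (x_i·y_{i+1} − x_{i+1}·y_i), indices taken mod 8.
V_1→V_2: (3)(-2) − (2)(-2) = -2
V_2→V_3: (2)(-5) − (4)(-2) = -2
V_3→V_4: (4)(-6) − (-3)(-5) = -39
V_4→V_5: (-3)(-5) − (-3)(-6) = -3
V_5→V_6: (-3)(-3) − (-1)(-5) = 4
V_6→V_7: (-1)(5) − (-6)(-3) = -23
V_7→V_8: (-6)(3) − (5)(5) = -43
V_8→V_1: (5)(-2) − (3)(3) = -19
Σ = -127
Area = |Σ|/2 = 63.5.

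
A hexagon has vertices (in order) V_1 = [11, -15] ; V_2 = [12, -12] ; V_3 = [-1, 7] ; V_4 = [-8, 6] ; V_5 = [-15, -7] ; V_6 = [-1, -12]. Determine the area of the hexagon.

Σ = (48) + (72) + (50) + (146) + (173) + (147) = 636
Area = |Σ|/2 = 318.

318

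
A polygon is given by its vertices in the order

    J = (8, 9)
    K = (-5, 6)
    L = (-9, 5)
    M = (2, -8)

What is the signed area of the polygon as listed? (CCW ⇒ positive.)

133

Apply the shoelace (surveyor's) formula: 2A = Σ (x_i·y_{i+1} − x_{i+1}·y_i), indices taken mod 4.
Cross-terms: 93, 29, 62, 82  ⇒  Σ = 266
Signed area = Σ/2 = 133 (positive ⇒ counter-clockwise traversal).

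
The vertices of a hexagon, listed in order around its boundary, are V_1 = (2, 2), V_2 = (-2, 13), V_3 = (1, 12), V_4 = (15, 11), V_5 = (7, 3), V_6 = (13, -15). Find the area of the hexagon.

148

Cross-terms: 30, -37, -169, -32, -144, 56  ⇒  Σ = -296
Area = |Σ|/2 = 148.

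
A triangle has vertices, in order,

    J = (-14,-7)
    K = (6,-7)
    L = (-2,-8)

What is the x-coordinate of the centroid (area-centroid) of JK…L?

Apply Gauss's area formula. First the cross-terms c_i = x_i·y_{i+1} − x_{i+1}·y_i:
  140, -62, -98  ⇒  2A = -20, A = -10.
Then Σ (x_i + x_{i+1})·c_i = 200, so x̄ = 200 / (6·(-10)) = -10/3.

-10/3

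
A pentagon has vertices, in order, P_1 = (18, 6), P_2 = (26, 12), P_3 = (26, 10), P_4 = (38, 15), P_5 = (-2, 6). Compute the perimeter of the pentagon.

|P_1P_2| = √((8)² + (6)²) = √100 = 10
|P_2P_3| = √((0)² + (-2)²) = √4 = 2
|P_3P_4| = √((12)² + (5)²) = √169 = 13
|P_4P_5| = √((-40)² + (-9)²) = √1681 = 41
|P_5P_1| = √((20)² + (0)²) = √400 = 20
Perimeter = 10 + 2 + 13 + 41 + 20 = 86.

86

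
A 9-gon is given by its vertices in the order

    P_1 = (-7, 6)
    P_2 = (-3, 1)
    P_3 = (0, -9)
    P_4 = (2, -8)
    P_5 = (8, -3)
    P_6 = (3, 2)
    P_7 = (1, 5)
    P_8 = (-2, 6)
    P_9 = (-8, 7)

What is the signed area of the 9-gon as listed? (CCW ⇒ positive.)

101.5

P_1→P_2: (-7)(1) − (-3)(6) = 11
P_2→P_3: (-3)(-9) − (0)(1) = 27
P_3→P_4: (0)(-8) − (2)(-9) = 18
P_4→P_5: (2)(-3) − (8)(-8) = 58
P_5→P_6: (8)(2) − (3)(-3) = 25
P_6→P_7: (3)(5) − (1)(2) = 13
P_7→P_8: (1)(6) − (-2)(5) = 16
P_8→P_9: (-2)(7) − (-8)(6) = 34
P_9→P_1: (-8)(6) − (-7)(7) = 1
Σ = 203
Signed area = Σ/2 = 101.5 (positive ⇒ counter-clockwise traversal).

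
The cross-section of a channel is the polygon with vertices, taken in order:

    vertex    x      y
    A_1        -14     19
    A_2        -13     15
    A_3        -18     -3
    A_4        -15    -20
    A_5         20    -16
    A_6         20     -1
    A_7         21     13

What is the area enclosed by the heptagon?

1231.5

Σ = (37) + (309) + (315) + (640) + (300) + (281) + (581) = 2463
Area = |Σ|/2 = 1231.5.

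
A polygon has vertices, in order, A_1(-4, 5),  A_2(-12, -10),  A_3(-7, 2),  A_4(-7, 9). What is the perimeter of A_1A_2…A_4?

|A_1A_2| = √((-8)² + (-15)²) = √289 = 17
|A_2A_3| = √((5)² + (12)²) = √169 = 13
|A_3A_4| = √((0)² + (7)²) = √49 = 7
|A_4A_1| = √((3)² + (-4)²) = √25 = 5
Perimeter = 17 + 13 + 7 + 5 = 42.

42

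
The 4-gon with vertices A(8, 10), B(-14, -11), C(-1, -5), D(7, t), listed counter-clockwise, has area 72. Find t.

8

The doubled signed area Σ (x_i y_{i+1} − x_{i+1} y_i) is linear in t.
With t=0 it equals 216; the coefficient of t is -9 (from the two edges through D).
So -9·t + 216 = 2·72 = 144 ⇒ t = 8.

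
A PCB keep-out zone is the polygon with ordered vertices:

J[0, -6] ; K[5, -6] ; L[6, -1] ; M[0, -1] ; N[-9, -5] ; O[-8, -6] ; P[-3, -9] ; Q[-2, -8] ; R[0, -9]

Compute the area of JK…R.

Apply the shoelace formula: 2A = Σ (x_i·y_{i+1} − x_{i+1}·y_i), indices taken mod 9.
Cross-terms: 30, 31, -6, -9, 14, 54, 6, 18, 0  ⇒  Σ = 138
Area = |Σ|/2 = 69.

69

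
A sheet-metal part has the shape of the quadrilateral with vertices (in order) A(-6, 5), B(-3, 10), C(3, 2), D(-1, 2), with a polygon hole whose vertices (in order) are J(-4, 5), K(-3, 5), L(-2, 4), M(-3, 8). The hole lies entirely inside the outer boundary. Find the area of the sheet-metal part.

30

Outer boundary:
Apply the surveyor's formula: 2A = Σ (x_i·y_{i+1} − x_{i+1}·y_i), indices taken mod 4.
Σ = (-45) + (-36) + (8) + (7) = -66
Area = |Σ|/2 = 33.
Hole:
Apply the shoelace (surveyor's) formula: 2A = Σ (x_i·y_{i+1} − x_{i+1}·y_i), indices taken mod 4.
Cross-terms: -5, -2, -4, 17  ⇒  Σ = 6
Area = |Σ|/2 = 3.
Net area = 33 − 3 = 30.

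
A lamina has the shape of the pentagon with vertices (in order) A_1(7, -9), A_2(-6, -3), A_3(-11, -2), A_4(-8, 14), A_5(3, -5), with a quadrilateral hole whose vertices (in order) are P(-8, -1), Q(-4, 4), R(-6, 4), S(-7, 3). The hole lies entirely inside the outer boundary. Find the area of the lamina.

123.5

Outer boundary:
Apply Gauss's area formula: 2A = Σ (x_i·y_{i+1} − x_{i+1}·y_i), indices taken mod 5.
Σ = (-75) + (-21) + (-170) + (-2) + (8) = -260
Area = |Σ|/2 = 130.
Hole:
Σ = (-36) + (8) + (10) + (31) = 13
Area = |Σ|/2 = 6.5.
Net area = 130 − 6.5 = 123.5.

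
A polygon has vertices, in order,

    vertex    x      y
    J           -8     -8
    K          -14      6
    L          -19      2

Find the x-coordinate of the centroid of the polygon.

-41/3

Apply the shoelace formula. First the cross-terms c_i = x_i·y_{i+1} − x_{i+1}·y_i:
  -160, 86, 168  ⇒  2A = 94, A = 47.
Then Σ (x_i + x_{i+1})·c_i = -3854, so x̄ = -3854 / (6·47) = -41/3.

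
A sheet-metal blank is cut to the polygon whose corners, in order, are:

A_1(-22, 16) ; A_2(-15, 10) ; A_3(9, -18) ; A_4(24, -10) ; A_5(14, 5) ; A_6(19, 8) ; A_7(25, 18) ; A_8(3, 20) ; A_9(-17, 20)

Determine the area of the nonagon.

987.5

Apply the shoelace (surveyor's) formula: 2A = Σ (x_i·y_{i+1} − x_{i+1}·y_i), indices taken mod 9.
Cross-terms: 20, 180, 342, 260, 17, 142, 446, 400, 168  ⇒  Σ = 1975
Area = |Σ|/2 = 987.5.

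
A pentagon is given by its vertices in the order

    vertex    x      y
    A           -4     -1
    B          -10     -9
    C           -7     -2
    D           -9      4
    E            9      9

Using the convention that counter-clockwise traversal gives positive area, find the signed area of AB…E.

Apply Gauss's area formula: 2A = Σ (x_i·y_{i+1} − x_{i+1}·y_i), indices taken mod 5.
Σ = (26) + (-43) + (-46) + (-117) + (27) = -153
Signed area = Σ/2 = -76.5 (negative ⇒ clockwise traversal).

-76.5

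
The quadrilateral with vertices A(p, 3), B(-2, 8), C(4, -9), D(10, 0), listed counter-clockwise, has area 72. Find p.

The doubled signed area Σ (x_i y_{i+1} − x_{i+1} y_i) is linear in p.
With p=0 it equals 112; the coefficient of p is 8 (from the two edges through A).
So 8·p + 112 = 2·72 = 144 ⇒ p = 4.

4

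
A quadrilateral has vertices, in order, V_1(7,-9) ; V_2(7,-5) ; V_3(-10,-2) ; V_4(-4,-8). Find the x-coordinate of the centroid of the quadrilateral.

-37/96

Apply the surveyor's formula. First the cross-terms c_i = x_i·y_{i+1} − x_{i+1}·y_i:
  28, -64, 72, 92  ⇒  2A = 128, A = 64.
Then Σ (x_i + x_{i+1})·c_i = -148, so x̄ = -148 / (6·64) = -37/96.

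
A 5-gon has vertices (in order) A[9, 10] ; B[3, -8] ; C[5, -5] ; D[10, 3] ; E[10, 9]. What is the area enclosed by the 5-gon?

33.5

Cross-terms: -102, 25, 65, 60, 19  ⇒  Σ = 67
Area = |Σ|/2 = 33.5.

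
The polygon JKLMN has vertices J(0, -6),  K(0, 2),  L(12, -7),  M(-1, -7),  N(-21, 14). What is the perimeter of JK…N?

94

|JK| = √((0)² + (8)²) = √64 = 8
|KL| = √((12)² + (-9)²) = √225 = 15
|LM| = √((-13)² + (0)²) = √169 = 13
|MN| = √((-20)² + (21)²) = √841 = 29
|NJ| = √((21)² + (-20)²) = √841 = 29
Perimeter = 8 + 15 + 13 + 29 + 29 = 94.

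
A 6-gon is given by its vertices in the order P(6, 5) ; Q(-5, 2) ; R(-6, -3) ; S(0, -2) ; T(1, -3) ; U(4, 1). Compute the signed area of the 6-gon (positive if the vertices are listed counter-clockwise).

52.5

P→Q: (6)(2) − (-5)(5) = 37
Q→R: (-5)(-3) − (-6)(2) = 27
R→S: (-6)(-2) − (0)(-3) = 12
S→T: (0)(-3) − (1)(-2) = 2
T→U: (1)(1) − (4)(-3) = 13
U→P: (4)(5) − (6)(1) = 14
Σ = 105
Signed area = Σ/2 = 52.5 (positive ⇒ counter-clockwise traversal).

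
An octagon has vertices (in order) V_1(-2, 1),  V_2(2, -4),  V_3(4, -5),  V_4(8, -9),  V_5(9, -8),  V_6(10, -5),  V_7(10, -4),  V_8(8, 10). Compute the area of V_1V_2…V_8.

Apply the shoelace formula: 2A = Σ (x_i·y_{i+1} − x_{i+1}·y_i), indices taken mod 8.
Σ = (6) + (6) + (4) + (17) + (35) + (10) + (132) + (28) = 238
Area = |Σ|/2 = 119.

119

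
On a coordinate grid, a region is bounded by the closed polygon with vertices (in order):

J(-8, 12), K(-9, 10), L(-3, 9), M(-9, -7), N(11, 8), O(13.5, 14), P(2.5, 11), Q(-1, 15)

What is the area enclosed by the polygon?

200

Σ = (28) + (-51) + (102) + (5) + (46) + (113.5) + (48.5) + (108) = 400
Area = |Σ|/2 = 200.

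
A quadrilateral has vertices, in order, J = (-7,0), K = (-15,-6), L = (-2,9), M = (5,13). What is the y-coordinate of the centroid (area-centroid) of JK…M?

1072/255

Apply the surveyor's formula. First the cross-terms c_i = x_i·y_{i+1} − x_{i+1}·y_i:
  42, -147, -71, 91  ⇒  2A = -85, A = -42.5.
Then Σ (y_i + y_{i+1})·c_i = -1072, so ȳ = -1072 / (6·(-42.5)) = 1072/255.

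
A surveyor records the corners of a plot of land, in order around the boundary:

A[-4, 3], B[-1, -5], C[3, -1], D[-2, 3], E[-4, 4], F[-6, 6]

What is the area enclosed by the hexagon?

28

Apply the shoelace (surveyor's) formula: 2A = Σ (x_i·y_{i+1} − x_{i+1}·y_i), indices taken mod 6.
Σ = (23) + (16) + (7) + (4) + (0) + (6) = 56
Area = |Σ|/2 = 28.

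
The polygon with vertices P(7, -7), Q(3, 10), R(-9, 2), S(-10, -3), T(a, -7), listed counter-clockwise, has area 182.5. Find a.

The doubled signed area Σ (x_i y_{i+1} − x_{i+1} y_i) is linear in a.
With a=0 it equals 353; the coefficient of a is -4 (from the two edges through T).
So -4·a + 353 = 2·182.5 = 365 ⇒ a = -3.

-3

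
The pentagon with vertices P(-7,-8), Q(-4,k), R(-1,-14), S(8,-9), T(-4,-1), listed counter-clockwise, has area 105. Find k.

The doubled signed area Σ (x_i y_{i+1} − x_{i+1} y_i) is linear in k.
With k=0 it equals 126; the coefficient of k is -6 (from the two edges through Q).
So -6·k + 126 = 2·105 = 210 ⇒ k = -14.

-14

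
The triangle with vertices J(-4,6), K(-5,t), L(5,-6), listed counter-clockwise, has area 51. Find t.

Write out the shoelace sum; only the two edges meeting at K involve t:
2·Area = [((-4)·t − (-5)·6) + ((-5)·(-6) − 5·t)] + 6
       = -9·t + 66 = 102
⇒ t = -4.

-4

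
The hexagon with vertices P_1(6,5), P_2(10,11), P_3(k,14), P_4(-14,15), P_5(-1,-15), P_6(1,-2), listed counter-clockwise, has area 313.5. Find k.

4

The doubled signed area Σ (x_i y_{i+1} − x_{i+1} y_i) is linear in k.
With k=0 it equals 611; the coefficient of k is 4 (from the two edges through P_3).
So 4·k + 611 = 2·313.5 = 627 ⇒ k = 4.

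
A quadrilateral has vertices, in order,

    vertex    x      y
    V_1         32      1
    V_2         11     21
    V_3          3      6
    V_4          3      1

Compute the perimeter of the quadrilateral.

|V_1V_2| = √((-21)² + (20)²) = √841 = 29
|V_2V_3| = √((-8)² + (-15)²) = √289 = 17
|V_3V_4| = √((0)² + (-5)²) = √25 = 5
|V_4V_1| = √((29)² + (0)²) = √841 = 29
Perimeter = 29 + 17 + 5 + 29 = 80.

80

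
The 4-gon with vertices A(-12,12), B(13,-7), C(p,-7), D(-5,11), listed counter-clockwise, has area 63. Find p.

14

Write out the shoelace sum; only the two edges meeting at C involve p:
2·Area = [(13·(-7) − p·(-7)) + (p·11 − (-5)·(-7))] + 0
       = 18·p + -126 = 126
⇒ p = 14.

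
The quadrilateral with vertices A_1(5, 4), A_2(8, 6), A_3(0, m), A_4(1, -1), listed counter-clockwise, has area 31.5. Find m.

Write out the shoelace sum; only the two edges meeting at A_3 involve m:
2·Area = [(8·m − 0·6) + (0·(-1) − 1·m)] + 7
       = 7·m + 7 = 63
⇒ m = 8.

8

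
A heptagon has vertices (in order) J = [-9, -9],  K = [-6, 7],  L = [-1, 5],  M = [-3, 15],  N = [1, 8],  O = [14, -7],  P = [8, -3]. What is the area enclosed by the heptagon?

191.5

Σ = (-117) + (-23) + (0) + (-39) + (-119) + (14) + (-99) = -383
Area = |Σ|/2 = 191.5.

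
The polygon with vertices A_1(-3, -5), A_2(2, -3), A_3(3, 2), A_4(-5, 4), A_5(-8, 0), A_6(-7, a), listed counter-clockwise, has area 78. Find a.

-7

Write out the shoelace sum; only the two edges meeting at A_6 involve a:
2·Area = [((-8)·a − (-7)·0) + ((-7)·(-5) − (-3)·a)] + 86
       = -5·a + 121 = 156
⇒ a = -7.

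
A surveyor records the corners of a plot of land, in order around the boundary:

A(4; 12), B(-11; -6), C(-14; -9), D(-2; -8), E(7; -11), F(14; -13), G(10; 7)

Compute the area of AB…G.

Apply the shoelace (surveyor's) formula: 2A = Σ (x_i·y_{i+1} − x_{i+1}·y_i), indices taken mod 7.
Σ = (108) + (15) + (94) + (78) + (63) + (228) + (92) = 678
Area = |Σ|/2 = 339.

339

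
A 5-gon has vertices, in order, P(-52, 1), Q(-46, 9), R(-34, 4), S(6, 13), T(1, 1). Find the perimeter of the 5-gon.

130

|PQ| = √((6)² + (8)²) = √100 = 10
|QR| = √((12)² + (-5)²) = √169 = 13
|RS| = √((40)² + (9)²) = √1681 = 41
|ST| = √((-5)² + (-12)²) = √169 = 13
|TP| = √((-53)² + (0)²) = √2809 = 53
Perimeter = 10 + 13 + 41 + 13 + 53 = 130.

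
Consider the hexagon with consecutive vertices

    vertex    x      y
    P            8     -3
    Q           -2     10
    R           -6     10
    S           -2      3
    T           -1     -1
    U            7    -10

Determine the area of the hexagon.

98.5

Σ = (74) + (40) + (2) + (5) + (17) + (59) = 197
Area = |Σ|/2 = 98.5.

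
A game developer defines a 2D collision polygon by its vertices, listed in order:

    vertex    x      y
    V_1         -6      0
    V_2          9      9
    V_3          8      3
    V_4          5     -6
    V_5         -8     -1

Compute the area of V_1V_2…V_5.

Apply the surveyor's formula: 2A = Σ (x_i·y_{i+1} − x_{i+1}·y_i), indices taken mod 5.
Σ = (-54) + (-45) + (-63) + (-53) + (-6) = -221
Area = |Σ|/2 = 110.5.

110.5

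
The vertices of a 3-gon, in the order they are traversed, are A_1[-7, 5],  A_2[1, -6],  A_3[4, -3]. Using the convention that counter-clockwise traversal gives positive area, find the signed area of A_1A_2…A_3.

Apply Gauss's area formula: 2A = Σ (x_i·y_{i+1} − x_{i+1}·y_i), indices taken mod 3.
Cross-terms: 37, 21, -1  ⇒  Σ = 57
Signed area = Σ/2 = 28.5 (positive ⇒ counter-clockwise traversal).

28.5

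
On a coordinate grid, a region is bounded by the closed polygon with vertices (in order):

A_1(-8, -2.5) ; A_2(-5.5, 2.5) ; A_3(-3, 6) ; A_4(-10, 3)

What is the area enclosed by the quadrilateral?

Σ = (-33.75) + (-25.5) + (51) + (49) = 40.75
Area = |Σ|/2 = 20.375.

20.375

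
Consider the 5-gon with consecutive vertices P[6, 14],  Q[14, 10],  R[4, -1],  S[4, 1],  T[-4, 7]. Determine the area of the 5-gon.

124

Σ = (-136) + (-54) + (8) + (32) + (-98) = -248
Area = |Σ|/2 = 124.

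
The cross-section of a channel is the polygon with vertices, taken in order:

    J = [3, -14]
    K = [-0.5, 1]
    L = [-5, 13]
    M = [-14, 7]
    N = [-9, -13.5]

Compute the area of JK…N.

Apply the shoelace formula: 2A = Σ (x_i·y_{i+1} − x_{i+1}·y_i), indices taken mod 5.
Cross-terms: -4, -1.5, 147, 252, 166.5  ⇒  Σ = 560
Area = |Σ|/2 = 280.

280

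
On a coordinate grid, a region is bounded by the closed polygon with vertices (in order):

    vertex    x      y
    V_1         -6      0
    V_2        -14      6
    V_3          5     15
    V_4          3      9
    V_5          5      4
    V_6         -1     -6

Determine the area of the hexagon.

185.5

Apply the shoelace formula: 2A = Σ (x_i·y_{i+1} − x_{i+1}·y_i), indices taken mod 6.
Σ = (-36) + (-240) + (0) + (-33) + (-26) + (-36) = -371
Area = |Σ|/2 = 185.5.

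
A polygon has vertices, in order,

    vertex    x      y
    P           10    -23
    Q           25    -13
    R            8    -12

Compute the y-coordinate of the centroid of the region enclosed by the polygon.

-16

Apply the shoelace formula. First the cross-terms c_i = x_i·y_{i+1} − x_{i+1}·y_i:
  445, -196, -64  ⇒  2A = 185, A = 92.5.
Then Σ (y_i + y_{i+1})·c_i = -8880, so ȳ = -8880 / (6·92.5) = -16.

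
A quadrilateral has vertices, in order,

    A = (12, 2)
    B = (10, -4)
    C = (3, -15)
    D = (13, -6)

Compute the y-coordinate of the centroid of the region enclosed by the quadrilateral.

Apply the shoelace (surveyor's) formula. First the cross-terms c_i = x_i·y_{i+1} − x_{i+1}·y_i:
  -68, -138, 177, 98  ⇒  2A = 69, A = 34.5.
Then Σ (y_i + y_{i+1})·c_i = -1351, so ȳ = -1351 / (6·34.5) = -1351/207.

-1351/207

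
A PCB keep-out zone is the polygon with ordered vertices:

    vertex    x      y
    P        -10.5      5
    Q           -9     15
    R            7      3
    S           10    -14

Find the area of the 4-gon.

Apply the surveyor's formula: 2A = Σ (x_i·y_{i+1} − x_{i+1}·y_i), indices taken mod 4.
Σ = (-112.5) + (-132) + (-128) + (-97) = -469.5
Area = |Σ|/2 = 234.75.

234.75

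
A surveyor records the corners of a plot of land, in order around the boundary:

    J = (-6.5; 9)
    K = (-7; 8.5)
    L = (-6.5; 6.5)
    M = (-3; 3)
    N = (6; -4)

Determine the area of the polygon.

19.75

Apply the shoelace (surveyor's) formula: 2A = Σ (x_i·y_{i+1} − x_{i+1}·y_i), indices taken mod 5.
Cross-terms: 7.75, 9.75, 0, -6, 28  ⇒  Σ = 39.5
Area = |Σ|/2 = 19.75.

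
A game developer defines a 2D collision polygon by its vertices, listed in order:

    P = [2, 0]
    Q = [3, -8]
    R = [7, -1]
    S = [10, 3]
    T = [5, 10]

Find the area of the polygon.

66.5

Apply the shoelace (surveyor's) formula: 2A = Σ (x_i·y_{i+1} − x_{i+1}·y_i), indices taken mod 5.
Σ = (-16) + (53) + (31) + (85) + (-20) = 133
Area = |Σ|/2 = 66.5.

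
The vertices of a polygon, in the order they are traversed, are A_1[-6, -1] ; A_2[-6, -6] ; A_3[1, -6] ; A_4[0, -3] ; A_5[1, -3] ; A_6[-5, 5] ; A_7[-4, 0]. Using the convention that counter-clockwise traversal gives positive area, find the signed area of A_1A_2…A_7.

Σ = (30) + (42) + (-3) + (3) + (-10) + (20) + (4) = 86
Signed area = Σ/2 = 43 (positive ⇒ counter-clockwise traversal).

43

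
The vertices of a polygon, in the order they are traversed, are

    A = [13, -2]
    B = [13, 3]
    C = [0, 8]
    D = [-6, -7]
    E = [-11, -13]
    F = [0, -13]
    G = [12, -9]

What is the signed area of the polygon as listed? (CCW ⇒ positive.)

Apply the surveyor's formula: 2A = Σ (x_i·y_{i+1} − x_{i+1}·y_i), indices taken mod 7.
Σ = (65) + (104) + (48) + (1) + (143) + (156) + (93) = 610
Signed area = Σ/2 = 305 (positive ⇒ counter-clockwise traversal).

305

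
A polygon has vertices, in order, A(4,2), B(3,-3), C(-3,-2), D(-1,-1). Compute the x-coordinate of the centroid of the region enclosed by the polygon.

62/45

Apply the shoelace formula. First the cross-terms c_i = x_i·y_{i+1} − x_{i+1}·y_i:
  -18, -15, 1, 2  ⇒  2A = -30, A = -15.
Then Σ (x_i + x_{i+1})·c_i = -124, so x̄ = -124 / (6·(-15)) = 62/45.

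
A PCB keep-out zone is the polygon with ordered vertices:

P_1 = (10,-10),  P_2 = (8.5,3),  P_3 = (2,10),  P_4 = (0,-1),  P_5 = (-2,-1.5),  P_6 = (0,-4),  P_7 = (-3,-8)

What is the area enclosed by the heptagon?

148

Apply the surveyor's formula: 2A = Σ (x_i·y_{i+1} − x_{i+1}·y_i), indices taken mod 7.
Σ = (115) + (79) + (-2) + (-2) + (8) + (-12) + (110) = 296
Area = |Σ|/2 = 148.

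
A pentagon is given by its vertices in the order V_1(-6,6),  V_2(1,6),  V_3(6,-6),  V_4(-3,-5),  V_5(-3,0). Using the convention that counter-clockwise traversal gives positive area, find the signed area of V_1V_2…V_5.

Apply the shoelace (surveyor's) formula: 2A = Σ (x_i·y_{i+1} − x_{i+1}·y_i), indices taken mod 5.
Σ = (-42) + (-42) + (-48) + (-15) + (-18) = -165
Signed area = Σ/2 = -82.5 (negative ⇒ clockwise traversal).

-82.5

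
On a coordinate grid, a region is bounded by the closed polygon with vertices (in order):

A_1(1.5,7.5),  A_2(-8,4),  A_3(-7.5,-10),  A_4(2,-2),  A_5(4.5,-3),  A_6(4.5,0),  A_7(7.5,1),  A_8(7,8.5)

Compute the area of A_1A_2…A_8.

Apply the shoelace formula: 2A = Σ (x_i·y_{i+1} − x_{i+1}·y_i), indices taken mod 8.
Σ = (66) + (110) + (35) + (3) + (13.5) + (4.5) + (56.75) + (39.75) = 328.5
Area = |Σ|/2 = 164.25.

164.25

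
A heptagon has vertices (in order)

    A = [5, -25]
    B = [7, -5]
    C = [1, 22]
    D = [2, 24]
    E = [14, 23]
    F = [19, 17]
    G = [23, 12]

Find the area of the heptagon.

Apply Gauss's area formula: 2A = Σ (x_i·y_{i+1} − x_{i+1}·y_i), indices taken mod 7.
A→B: (5)(-5) − (7)(-25) = 150
B→C: (7)(22) − (1)(-5) = 159
C→D: (1)(24) − (2)(22) = -20
D→E: (2)(23) − (14)(24) = -290
E→F: (14)(17) − (19)(23) = -199
F→G: (19)(12) − (23)(17) = -163
G→A: (23)(-25) − (5)(12) = -635
Σ = -998
Area = |Σ|/2 = 499.

499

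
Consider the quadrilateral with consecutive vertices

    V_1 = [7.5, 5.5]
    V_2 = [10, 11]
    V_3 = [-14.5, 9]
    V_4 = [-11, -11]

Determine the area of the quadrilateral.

Apply the shoelace (surveyor's) formula: 2A = Σ (x_i·y_{i+1} − x_{i+1}·y_i), indices taken mod 4.
V_1→V_2: (7.5)(11) − (10)(5.5) = 27.5
V_2→V_3: (10)(9) − (-14.5)(11) = 249.5
V_3→V_4: (-14.5)(-11) − (-11)(9) = 258.5
V_4→V_1: (-11)(5.5) − (7.5)(-11) = 22
Σ = 557.5
Area = |Σ|/2 = 278.75.

278.75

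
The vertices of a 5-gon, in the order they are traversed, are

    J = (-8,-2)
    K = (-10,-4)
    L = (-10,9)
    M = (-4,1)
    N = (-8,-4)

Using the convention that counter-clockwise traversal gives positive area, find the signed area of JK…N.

-42

Apply the shoelace (surveyor's) formula: 2A = Σ (x_i·y_{i+1} − x_{i+1}·y_i), indices taken mod 5.
Cross-terms: 12, -130, 26, 24, -16  ⇒  Σ = -84
Signed area = Σ/2 = -42 (negative ⇒ clockwise traversal).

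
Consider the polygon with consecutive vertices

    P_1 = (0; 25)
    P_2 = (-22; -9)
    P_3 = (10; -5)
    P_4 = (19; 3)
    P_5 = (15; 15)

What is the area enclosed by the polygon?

745

Apply the surveyor's formula: 2A = Σ (x_i·y_{i+1} − x_{i+1}·y_i), indices taken mod 5.
P_1→P_2: (0)(-9) − (-22)(25) = 550
P_2→P_3: (-22)(-5) − (10)(-9) = 200
P_3→P_4: (10)(3) − (19)(-5) = 125
P_4→P_5: (19)(15) − (15)(3) = 240
P_5→P_1: (15)(25) − (0)(15) = 375
Σ = 1490
Area = |Σ|/2 = 745.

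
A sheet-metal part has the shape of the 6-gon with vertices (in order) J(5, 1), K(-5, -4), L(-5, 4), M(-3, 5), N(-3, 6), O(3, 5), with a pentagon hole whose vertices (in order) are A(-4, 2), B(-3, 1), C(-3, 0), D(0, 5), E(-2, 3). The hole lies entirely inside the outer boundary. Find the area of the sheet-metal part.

Outer boundary:
Apply the surveyor's formula: 2A = Σ (x_i·y_{i+1} − x_{i+1}·y_i), indices taken mod 6.
J→K: (5)(-4) − (-5)(1) = -15
K→L: (-5)(4) − (-5)(-4) = -40
L→M: (-5)(5) − (-3)(4) = -13
M→N: (-3)(6) − (-3)(5) = -3
N→O: (-3)(5) − (3)(6) = -33
O→J: (3)(1) − (5)(5) = -22
Σ = -126
Area = |Σ|/2 = 63.
Hole:
Apply the shoelace (surveyor's) formula: 2A = Σ (x_i·y_{i+1} − x_{i+1}·y_i), indices taken mod 5.
Cross-terms: 2, 3, -15, 10, 8  ⇒  Σ = 8
Area = |Σ|/2 = 4.
Net area = 63 − 4 = 59.

59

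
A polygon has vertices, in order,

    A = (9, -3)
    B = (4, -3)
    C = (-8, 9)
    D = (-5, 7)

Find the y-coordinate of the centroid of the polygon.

103/93

Apply the shoelace formula. First the cross-terms c_i = x_i·y_{i+1} − x_{i+1}·y_i:
  -15, 12, -11, -48  ⇒  2A = -62, A = -31.
Then Σ (y_i + y_{i+1})·c_i = -206, so ȳ = -206 / (6·(-31)) = 103/93.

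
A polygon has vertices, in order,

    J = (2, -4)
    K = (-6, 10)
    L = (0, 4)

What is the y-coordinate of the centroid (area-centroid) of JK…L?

10/3

Apply the shoelace (surveyor's) formula. First the cross-terms c_i = x_i·y_{i+1} − x_{i+1}·y_i:
  -4, -24, -8  ⇒  2A = -36, A = -18.
Then Σ (y_i + y_{i+1})·c_i = -360, so ȳ = -360 / (6·(-18)) = 10/3.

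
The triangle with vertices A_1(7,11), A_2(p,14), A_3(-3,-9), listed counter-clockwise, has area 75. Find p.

Write out the shoelace sum; only the two edges meeting at A_2 involve p:
2·Area = [(7·14 − p·11) + (p·(-9) − (-3)·14)] + 30
       = -20·p + 170 = 150
⇒ p = 1.

1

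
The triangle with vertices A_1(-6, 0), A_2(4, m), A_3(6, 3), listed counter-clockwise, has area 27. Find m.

The doubled signed area Σ (x_i y_{i+1} − x_{i+1} y_i) is linear in m.
With m=0 it equals 30; the coefficient of m is -12 (from the two edges through A_2).
So -12·m + 30 = 2·27 = 54 ⇒ m = -2.

-2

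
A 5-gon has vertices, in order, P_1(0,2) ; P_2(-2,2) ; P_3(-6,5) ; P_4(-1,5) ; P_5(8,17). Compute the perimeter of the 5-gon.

44

|P_1P_2| = √((-2)² + (0)²) = √4 = 2
|P_2P_3| = √((-4)² + (3)²) = √25 = 5
|P_3P_4| = √((5)² + (0)²) = √25 = 5
|P_4P_5| = √((9)² + (12)²) = √225 = 15
|P_5P_1| = √((-8)² + (-15)²) = √289 = 17
Perimeter = 2 + 5 + 5 + 15 + 17 = 44.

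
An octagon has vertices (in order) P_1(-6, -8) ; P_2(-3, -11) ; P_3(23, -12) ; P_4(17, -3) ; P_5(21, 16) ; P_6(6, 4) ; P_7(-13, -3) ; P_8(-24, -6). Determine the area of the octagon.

492.5

Apply the surveyor's formula: 2A = Σ (x_i·y_{i+1} − x_{i+1}·y_i), indices taken mod 8.
Σ = (42) + (289) + (135) + (335) + (-12) + (34) + (6) + (156) = 985
Area = |Σ|/2 = 492.5.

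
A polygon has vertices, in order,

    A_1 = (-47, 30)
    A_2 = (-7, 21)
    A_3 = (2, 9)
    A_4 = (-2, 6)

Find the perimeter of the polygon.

|A_1A_2| = √((40)² + (-9)²) = √1681 = 41
|A_2A_3| = √((9)² + (-12)²) = √225 = 15
|A_3A_4| = √((-4)² + (-3)²) = √25 = 5
|A_4A_1| = √((-45)² + (24)²) = √2601 = 51
Perimeter = 41 + 15 + 5 + 51 = 112.

112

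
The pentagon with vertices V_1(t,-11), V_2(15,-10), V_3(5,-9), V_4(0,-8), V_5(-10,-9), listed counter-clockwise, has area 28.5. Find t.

13

Write out the shoelace sum; only the two edges meeting at V_1 involve t:
2·Area = [((-10)·(-11) − t·(-9)) + (t·(-10) − 15·(-11))] + -205
       = -1·t + 70 = 57
⇒ t = 13.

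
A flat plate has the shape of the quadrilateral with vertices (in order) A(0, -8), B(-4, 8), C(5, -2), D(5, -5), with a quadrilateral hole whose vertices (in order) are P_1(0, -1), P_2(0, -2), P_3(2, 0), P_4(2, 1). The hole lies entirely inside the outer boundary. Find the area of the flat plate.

57.5

Outer boundary:
Apply the shoelace formula: 2A = Σ (x_i·y_{i+1} − x_{i+1}·y_i), indices taken mod 4.
Σ = (-32) + (-32) + (-15) + (-40) = -119
Area = |Σ|/2 = 59.5.
Hole:
P_1→P_2: (0)(-2) − (0)(-1) = 0
P_2→P_3: (0)(0) − (2)(-2) = 4
P_3→P_4: (2)(1) − (2)(0) = 2
P_4→P_1: (2)(-1) − (0)(1) = -2
Σ = 4
Area = |Σ|/2 = 2.
Net area = 59.5 − 2 = 57.5.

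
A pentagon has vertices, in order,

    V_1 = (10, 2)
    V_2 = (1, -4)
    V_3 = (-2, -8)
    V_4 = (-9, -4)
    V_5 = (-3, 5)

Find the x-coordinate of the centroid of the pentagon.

-110/141

Apply the shoelace formula. First the cross-terms c_i = x_i·y_{i+1} − x_{i+1}·y_i:
  -42, -16, -64, -57, -56  ⇒  2A = -235, A = -117.5.
Then Σ (x_i + x_{i+1})·c_i = 550, so x̄ = 550 / (6·(-117.5)) = -110/141.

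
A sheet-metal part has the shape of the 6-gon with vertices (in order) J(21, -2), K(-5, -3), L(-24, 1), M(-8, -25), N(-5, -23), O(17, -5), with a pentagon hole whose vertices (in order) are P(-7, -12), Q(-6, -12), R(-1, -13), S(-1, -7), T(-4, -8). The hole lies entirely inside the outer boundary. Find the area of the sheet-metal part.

Outer boundary:
Apply the shoelace (surveyor's) formula: 2A = Σ (x_i·y_{i+1} − x_{i+1}·y_i), indices taken mod 6.
Cross-terms: -73, -77, 608, 59, 416, 71  ⇒  Σ = 1004
Area = |Σ|/2 = 502.
Hole:
Σ = (12) + (66) + (-6) + (-20) + (-8) = 44
Area = |Σ|/2 = 22.
Net area = 502 − 22 = 480.

480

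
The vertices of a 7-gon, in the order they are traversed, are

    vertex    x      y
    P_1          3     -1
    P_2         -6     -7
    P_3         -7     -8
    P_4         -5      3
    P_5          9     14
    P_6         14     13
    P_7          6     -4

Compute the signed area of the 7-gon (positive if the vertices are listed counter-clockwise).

P_1→P_2: (3)(-7) − (-6)(-1) = -27
P_2→P_3: (-6)(-8) − (-7)(-7) = -1
P_3→P_4: (-7)(3) − (-5)(-8) = -61
P_4→P_5: (-5)(14) − (9)(3) = -97
P_5→P_6: (9)(13) − (14)(14) = -79
P_6→P_7: (14)(-4) − (6)(13) = -134
P_7→P_1: (6)(-1) − (3)(-4) = 6
Σ = -393
Signed area = Σ/2 = -196.5 (negative ⇒ clockwise traversal).

-196.5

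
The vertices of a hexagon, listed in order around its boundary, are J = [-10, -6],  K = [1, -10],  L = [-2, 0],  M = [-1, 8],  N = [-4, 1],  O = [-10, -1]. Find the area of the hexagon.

82.5

Apply the shoelace formula: 2A = Σ (x_i·y_{i+1} − x_{i+1}·y_i), indices taken mod 6.
J→K: (-10)(-10) − (1)(-6) = 106
K→L: (1)(0) − (-2)(-10) = -20
L→M: (-2)(8) − (-1)(0) = -16
M→N: (-1)(1) − (-4)(8) = 31
N→O: (-4)(-1) − (-10)(1) = 14
O→J: (-10)(-6) − (-10)(-1) = 50
Σ = 165
Area = |Σ|/2 = 82.5.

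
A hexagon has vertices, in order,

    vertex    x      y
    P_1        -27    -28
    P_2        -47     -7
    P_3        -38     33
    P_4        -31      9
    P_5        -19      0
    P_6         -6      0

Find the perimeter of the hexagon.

|P_1P_2| = √((-20)² + (21)²) = √841 = 29
|P_2P_3| = √((9)² + (40)²) = √1681 = 41
|P_3P_4| = √((7)² + (-24)²) = √625 = 25
|P_4P_5| = √((12)² + (-9)²) = √225 = 15
|P_5P_6| = √((13)² + (0)²) = √169 = 13
|P_6P_1| = √((-21)² + (-28)²) = √1225 = 35
Perimeter = 29 + 41 + 25 + 15 + 13 + 35 = 158.

158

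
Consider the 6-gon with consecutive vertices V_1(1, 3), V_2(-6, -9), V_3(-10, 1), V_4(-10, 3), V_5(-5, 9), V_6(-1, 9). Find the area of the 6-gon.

115

Apply the surveyor's formula: 2A = Σ (x_i·y_{i+1} − x_{i+1}·y_i), indices taken mod 6.
Cross-terms: 9, -96, -20, -75, -36, -12  ⇒  Σ = -230
Area = |Σ|/2 = 115.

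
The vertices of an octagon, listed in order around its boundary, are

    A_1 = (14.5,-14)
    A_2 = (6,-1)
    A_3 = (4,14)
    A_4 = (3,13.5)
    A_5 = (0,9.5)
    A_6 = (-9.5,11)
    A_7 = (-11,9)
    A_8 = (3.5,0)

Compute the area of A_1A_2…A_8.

Apply the surveyor's formula: 2A = Σ (x_i·y_{i+1} − x_{i+1}·y_i), indices taken mod 8.
Σ = (69.5) + (88) + (12) + (28.5) + (90.25) + (35.5) + (-31.5) + (-49) = 243.25
Area = |Σ|/2 = 121.625.

121.625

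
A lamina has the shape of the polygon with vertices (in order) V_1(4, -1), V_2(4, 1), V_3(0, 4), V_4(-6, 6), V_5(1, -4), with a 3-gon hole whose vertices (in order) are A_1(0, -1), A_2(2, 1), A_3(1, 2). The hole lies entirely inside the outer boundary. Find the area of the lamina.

38.5

Outer boundary:
Σ = (8) + (16) + (24) + (18) + (15) = 81
Area = |Σ|/2 = 40.5.
Hole:
Σ = (2) + (3) + (-1) = 4
Area = |Σ|/2 = 2.
Net area = 40.5 − 2 = 38.5.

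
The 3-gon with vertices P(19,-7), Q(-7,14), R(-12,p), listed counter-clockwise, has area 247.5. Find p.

The doubled signed area Σ (x_i y_{i+1} − x_{i+1} y_i) is linear in p.
With p=0 it equals 469; the coefficient of p is -26 (from the two edges through R).
So -26·p + 469 = 2·247.5 = 495 ⇒ p = -1.

-1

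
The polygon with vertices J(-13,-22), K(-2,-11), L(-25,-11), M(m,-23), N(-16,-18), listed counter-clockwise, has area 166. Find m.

The doubled signed area Σ (x_i y_{i+1} − x_{i+1} y_i) is linear in m.
With m=0 it equals 171; the coefficient of m is -7 (from the two edges through M).
So -7·m + 171 = 2·166 = 332 ⇒ m = -23.

-23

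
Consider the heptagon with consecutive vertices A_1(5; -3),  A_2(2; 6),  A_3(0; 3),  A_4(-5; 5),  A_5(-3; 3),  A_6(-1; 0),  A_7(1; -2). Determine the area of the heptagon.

Apply Gauss's area formula: 2A = Σ (x_i·y_{i+1} − x_{i+1}·y_i), indices taken mod 7.
A_1→A_2: (5)(6) − (2)(-3) = 36
A_2→A_3: (2)(3) − (0)(6) = 6
A_3→A_4: (0)(5) − (-5)(3) = 15
A_4→A_5: (-5)(3) − (-3)(5) = 0
A_5→A_6: (-3)(0) − (-1)(3) = 3
A_6→A_7: (-1)(-2) − (1)(0) = 2
A_7→A_1: (1)(-3) − (5)(-2) = 7
Σ = 69
Area = |Σ|/2 = 34.5.

34.5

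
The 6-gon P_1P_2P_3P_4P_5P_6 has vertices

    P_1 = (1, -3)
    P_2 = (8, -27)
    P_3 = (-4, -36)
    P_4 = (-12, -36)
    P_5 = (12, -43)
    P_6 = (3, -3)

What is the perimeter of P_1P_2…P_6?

|P_1P_2| = √((7)² + (-24)²) = √625 = 25
|P_2P_3| = √((-12)² + (-9)²) = √225 = 15
|P_3P_4| = √((-8)² + (0)²) = √64 = 8
|P_4P_5| = √((24)² + (-7)²) = √625 = 25
|P_5P_6| = √((-9)² + (40)²) = √1681 = 41
|P_6P_1| = √((-2)² + (0)²) = √4 = 2
Perimeter = 25 + 15 + 8 + 25 + 41 + 2 = 116.

116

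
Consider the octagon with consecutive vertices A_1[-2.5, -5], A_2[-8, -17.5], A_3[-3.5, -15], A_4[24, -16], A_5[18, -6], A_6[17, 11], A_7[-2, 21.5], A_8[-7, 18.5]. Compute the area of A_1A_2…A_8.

Apply the surveyor's formula: 2A = Σ (x_i·y_{i+1} − x_{i+1}·y_i), indices taken mod 8.
A_1→A_2: (-2.5)(-17.5) − (-8)(-5) = 3.75
A_2→A_3: (-8)(-15) − (-3.5)(-17.5) = 58.75
A_3→A_4: (-3.5)(-16) − (24)(-15) = 416
A_4→A_5: (24)(-6) − (18)(-16) = 144
A_5→A_6: (18)(11) − (17)(-6) = 300
A_6→A_7: (17)(21.5) − (-2)(11) = 387.5
A_7→A_8: (-2)(18.5) − (-7)(21.5) = 113.5
A_8→A_1: (-7)(-5) − (-2.5)(18.5) = 81.25
Σ = 1504.75
Area = |Σ|/2 = 752.375.

752.375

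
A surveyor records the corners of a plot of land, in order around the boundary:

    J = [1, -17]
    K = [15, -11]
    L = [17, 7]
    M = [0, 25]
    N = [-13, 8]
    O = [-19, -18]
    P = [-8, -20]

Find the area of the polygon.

Apply the shoelace formula: 2A = Σ (x_i·y_{i+1} − x_{i+1}·y_i), indices taken mod 7.
Σ = (244) + (292) + (425) + (325) + (386) + (236) + (156) = 2064
Area = |Σ|/2 = 1032.

1032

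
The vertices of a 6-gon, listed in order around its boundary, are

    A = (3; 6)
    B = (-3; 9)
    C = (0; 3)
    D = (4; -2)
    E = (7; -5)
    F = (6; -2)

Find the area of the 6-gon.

Cross-terms: 45, -9, -12, -6, 16, 42  ⇒  Σ = 76
Area = |Σ|/2 = 38.

38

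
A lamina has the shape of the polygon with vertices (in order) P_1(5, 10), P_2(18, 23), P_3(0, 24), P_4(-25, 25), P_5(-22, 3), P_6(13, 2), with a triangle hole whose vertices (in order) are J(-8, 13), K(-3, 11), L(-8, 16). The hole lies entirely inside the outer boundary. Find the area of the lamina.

Outer boundary:
Σ = (-65) + (432) + (600) + (475) + (-83) + (120) = 1479
Area = |Σ|/2 = 739.5.
Hole:
Apply Gauss's area formula: 2A = Σ (x_i·y_{i+1} − x_{i+1}·y_i), indices taken mod 3.
Cross-terms: -49, 40, 24  ⇒  Σ = 15
Area = |Σ|/2 = 7.5.
Net area = 739.5 − 7.5 = 732.

732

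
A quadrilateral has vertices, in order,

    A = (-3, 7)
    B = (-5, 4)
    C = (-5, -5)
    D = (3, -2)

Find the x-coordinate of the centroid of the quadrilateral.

-19/9

Apply the shoelace formula. First the cross-terms c_i = x_i·y_{i+1} − x_{i+1}·y_i:
  23, 45, 25, 15  ⇒  2A = 108, A = 54.
Then Σ (x_i + x_{i+1})·c_i = -684, so x̄ = -684 / (6·54) = -19/9.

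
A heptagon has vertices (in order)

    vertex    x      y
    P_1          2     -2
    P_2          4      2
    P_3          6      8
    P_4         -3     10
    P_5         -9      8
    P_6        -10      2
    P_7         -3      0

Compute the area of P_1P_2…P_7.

Apply Gauss's area formula: 2A = Σ (x_i·y_{i+1} − x_{i+1}·y_i), indices taken mod 7.
Σ = (12) + (20) + (84) + (66) + (62) + (6) + (6) = 256
Area = |Σ|/2 = 128.

128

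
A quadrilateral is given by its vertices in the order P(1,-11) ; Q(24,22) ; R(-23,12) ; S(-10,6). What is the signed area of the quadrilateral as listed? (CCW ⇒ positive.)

583

Σ = (286) + (794) + (-18) + (104) = 1166
Signed area = Σ/2 = 583 (positive ⇒ counter-clockwise traversal).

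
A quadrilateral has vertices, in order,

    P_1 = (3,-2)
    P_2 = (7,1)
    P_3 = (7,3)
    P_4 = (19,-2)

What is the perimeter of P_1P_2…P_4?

|P_1P_2| = √((4)² + (3)²) = √25 = 5
|P_2P_3| = √((0)² + (2)²) = √4 = 2
|P_3P_4| = √((12)² + (-5)²) = √169 = 13
|P_4P_1| = √((-16)² + (0)²) = √256 = 16
Perimeter = 5 + 2 + 13 + 16 = 36.

36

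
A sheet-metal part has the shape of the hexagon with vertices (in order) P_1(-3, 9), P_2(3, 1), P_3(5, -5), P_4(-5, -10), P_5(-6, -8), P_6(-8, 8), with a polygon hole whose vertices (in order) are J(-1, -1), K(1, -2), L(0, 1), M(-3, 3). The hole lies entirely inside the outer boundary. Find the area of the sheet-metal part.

Outer boundary:
Apply Gauss's area formula: 2A = Σ (x_i·y_{i+1} − x_{i+1}·y_i), indices taken mod 6.
Cross-terms: -30, -20, -75, -20, -112, -48  ⇒  Σ = -305
Area = |Σ|/2 = 152.5.
Hole:
Σ = (3) + (1) + (3) + (6) = 13
Area = |Σ|/2 = 6.5.
Net area = 152.5 − 6.5 = 146.

146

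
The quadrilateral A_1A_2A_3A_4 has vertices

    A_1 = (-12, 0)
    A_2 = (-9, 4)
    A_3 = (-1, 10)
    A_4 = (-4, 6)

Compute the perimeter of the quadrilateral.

30

|A_1A_2| = √((3)² + (4)²) = √25 = 5
|A_2A_3| = √((8)² + (6)²) = √100 = 10
|A_3A_4| = √((-3)² + (-4)²) = √25 = 5
|A_4A_1| = √((-8)² + (-6)²) = √100 = 10
Perimeter = 5 + 10 + 5 + 10 = 30.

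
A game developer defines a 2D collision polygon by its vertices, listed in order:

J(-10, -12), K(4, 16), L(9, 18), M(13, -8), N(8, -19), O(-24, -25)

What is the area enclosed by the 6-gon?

Σ = (-112) + (-72) + (-306) + (-183) + (-656) + (38) = -1291
Area = |Σ|/2 = 645.5.

645.5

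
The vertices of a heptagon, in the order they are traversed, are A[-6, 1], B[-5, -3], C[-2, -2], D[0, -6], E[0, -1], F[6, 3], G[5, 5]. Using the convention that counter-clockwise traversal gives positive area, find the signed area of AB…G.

47.5

Apply the shoelace (surveyor's) formula: 2A = Σ (x_i·y_{i+1} − x_{i+1}·y_i), indices taken mod 7.
A→B: (-6)(-3) − (-5)(1) = 23
B→C: (-5)(-2) − (-2)(-3) = 4
C→D: (-2)(-6) − (0)(-2) = 12
D→E: (0)(-1) − (0)(-6) = 0
E→F: (0)(3) − (6)(-1) = 6
F→G: (6)(5) − (5)(3) = 15
G→A: (5)(1) − (-6)(5) = 35
Σ = 95
Signed area = Σ/2 = 47.5 (positive ⇒ counter-clockwise traversal).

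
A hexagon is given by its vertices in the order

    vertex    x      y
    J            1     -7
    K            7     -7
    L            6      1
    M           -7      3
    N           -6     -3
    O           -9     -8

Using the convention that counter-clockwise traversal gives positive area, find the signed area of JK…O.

123.5

Apply the shoelace (surveyor's) formula: 2A = Σ (x_i·y_{i+1} − x_{i+1}·y_i), indices taken mod 6.
Cross-terms: 42, 49, 25, 39, 21, 71  ⇒  Σ = 247
Signed area = Σ/2 = 123.5 (positive ⇒ counter-clockwise traversal).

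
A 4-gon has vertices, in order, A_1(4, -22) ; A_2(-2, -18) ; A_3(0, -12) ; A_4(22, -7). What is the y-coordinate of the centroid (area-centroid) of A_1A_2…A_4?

Apply the surveyor's formula. First the cross-terms c_i = x_i·y_{i+1} − x_{i+1}·y_i:
  -116, 24, 264, -456  ⇒  2A = -284, A = -142.
Then Σ (y_i + y_{i+1})·c_i = 12128, so ȳ = 12128 / (6·(-142)) = -3032/213.

-3032/213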